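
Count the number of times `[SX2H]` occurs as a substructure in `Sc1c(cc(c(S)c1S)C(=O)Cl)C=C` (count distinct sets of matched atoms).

3

[SX2H] is the SMARTS for a thiol: an aliphatic sulfur with two connections, one being H.
The molecule carries 3 separate instances of a thiol (-SH) meeting every constraint; each maps to a distinct set of atoms, giving 3 matches.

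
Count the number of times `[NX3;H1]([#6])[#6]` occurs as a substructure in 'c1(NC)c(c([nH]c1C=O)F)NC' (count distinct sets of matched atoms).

[NX3;H1]([#6])[#6] is the SMARTS for a secondary amine: a trivalent nitrogen with one H, bonded to two carbons.
The molecule carries 2 separate instances of an N-methylamino group (-NHCH3) meeting every constraint; each maps to a distinct set of atoms, giving 2 matches.

2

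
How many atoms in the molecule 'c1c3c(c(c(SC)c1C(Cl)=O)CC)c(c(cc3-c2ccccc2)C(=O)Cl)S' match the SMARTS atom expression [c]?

The query [c] means: lowercase c matches aromatic carbon only.
Check the 27 heavy atoms by environment: 16× c (aromatic) → match; 5× C → no; 2× O → no; 2× Cl → no; 2× S → no.
That gives 16 matching atoms.

16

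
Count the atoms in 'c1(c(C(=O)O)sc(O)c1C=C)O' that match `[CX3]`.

3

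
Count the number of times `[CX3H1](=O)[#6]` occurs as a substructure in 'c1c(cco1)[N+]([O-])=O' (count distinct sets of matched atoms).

[CX3H1](=O)[#6] is the SMARTS for an aldehyde: an sp2 carbon with one H, double-bonded to O and single-bonded to carbon.
No fragment in the molecule satisfies every constraint, giving 0 matches.

0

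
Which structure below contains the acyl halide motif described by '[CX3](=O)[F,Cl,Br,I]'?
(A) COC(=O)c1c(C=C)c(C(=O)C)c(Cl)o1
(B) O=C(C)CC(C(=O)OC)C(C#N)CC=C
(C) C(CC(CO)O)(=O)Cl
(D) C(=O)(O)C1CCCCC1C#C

[CX3](=O)[F,Cl,Br,I] describes a carbonyl carbon bonded to a halogen (an acyl halide).
(A) has a methyl-ester group (-C(=O)OCH3) but the carbonyl is bonded to -O-C, not to a halogen.
(B) has a methyl-ester group (-C(=O)OCH3) but the carbonyl is bonded to -O-C, not to a halogen.
(C) contains an acyl chloride (-C(=O)Cl), which satisfies every atom and bond constraint.
(D) has a carboxylic acid group (-C(=O)OH) but the carbonyl is bonded to -OH, not to a halogen.
So the answer is (C).

C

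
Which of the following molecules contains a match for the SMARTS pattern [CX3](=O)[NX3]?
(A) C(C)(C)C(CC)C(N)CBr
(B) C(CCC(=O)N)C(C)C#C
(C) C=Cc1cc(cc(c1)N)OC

B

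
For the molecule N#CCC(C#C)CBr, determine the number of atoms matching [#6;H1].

Check the 8 heavy atoms by environment: 2× C (H2) → no; 2× C (H1) → match; 2× C (H0) → no; 1× N (H0) → no; 1× Br (H0) → no.
That gives 2 matching atoms.

2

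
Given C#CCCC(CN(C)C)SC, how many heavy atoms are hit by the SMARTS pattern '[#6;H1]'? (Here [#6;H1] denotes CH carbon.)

2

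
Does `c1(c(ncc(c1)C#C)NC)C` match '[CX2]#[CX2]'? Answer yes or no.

The pattern [CX2]#[CX2] describes a carbon-carbon triple bond — an alkyne.
The molecule carries an ethynyl group (-C#CH), whose atoms satisfy every constraint of the query, so the pattern matches.

Yes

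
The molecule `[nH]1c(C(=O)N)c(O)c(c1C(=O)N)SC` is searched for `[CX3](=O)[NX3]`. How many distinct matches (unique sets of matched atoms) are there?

2

[CX3](=O)[NX3] is the SMARTS for an amide: a carbonyl carbon bonded to a trivalent nitrogen.
The molecule carries 2 separate instances of a primary amide (-C(=O)NH2) meeting every constraint; each maps to a distinct set of atoms, giving 2 matches.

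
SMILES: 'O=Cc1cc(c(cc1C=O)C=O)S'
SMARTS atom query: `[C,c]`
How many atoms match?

9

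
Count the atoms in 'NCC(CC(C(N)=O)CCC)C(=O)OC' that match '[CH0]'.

2

The query [CH0] means: aliphatic carbon with no attached hydrogen.
Check the 15 heavy atoms by environment: 4× C (H2) → no; 2× C (H1) → no; 2× C (H3) → no; 2× C (H0) → match; 3× O (H0) → no; 2× N (H2) → no.
That gives 2 matching atoms.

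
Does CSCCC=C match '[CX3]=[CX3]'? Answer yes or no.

Yes

The pattern [CX3]=[CX3] describes a non-aromatic C=C double bond between two sp2 carbons — an alkene.
The molecule carries a vinyl group (-CH=CH2), whose atoms satisfy every constraint of the query, so the pattern matches.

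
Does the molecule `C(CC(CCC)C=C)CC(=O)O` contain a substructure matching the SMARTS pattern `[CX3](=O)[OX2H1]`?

The pattern [CX3](=O)[OX2H1] describes an sp2 carbon double-bonded to O and single-bonded to an -OH oxygen — a carboxylic acid.
The molecule carries a carboxylic acid group (-C(=O)OH), whose atoms satisfy every constraint of the query, so the pattern matches.

Yes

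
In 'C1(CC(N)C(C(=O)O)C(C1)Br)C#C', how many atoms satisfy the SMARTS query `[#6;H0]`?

2

Check the 13 heavy atoms by environment: 2× C (H2) → no; 5× C (H1) → no; 2× C (H0) → match; 1× N (H2) → no; 1× O (H0) → no; 1× O (H1) → no; 1× Br (H0) → no.
That gives 2 matching atoms.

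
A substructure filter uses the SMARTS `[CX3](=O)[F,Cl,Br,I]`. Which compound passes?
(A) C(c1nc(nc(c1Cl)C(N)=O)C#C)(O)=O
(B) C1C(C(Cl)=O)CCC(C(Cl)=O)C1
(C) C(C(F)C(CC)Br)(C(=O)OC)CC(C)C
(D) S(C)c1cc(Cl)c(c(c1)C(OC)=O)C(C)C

[CX3](=O)[F,Cl,Br,I] describes a carbonyl carbon bonded to a halogen (an acyl halide).
(A) has a chloro substituent but the Cl is not on a carbonyl carbon.
(B) contains an acyl chloride (-C(=O)Cl), which satisfies every atom and bond constraint.
(C) has a methyl-ester group (-C(=O)OCH3) but the carbonyl is bonded to -O-C, not to a halogen.
(D) has a chloro substituent but the Cl is not on a carbonyl carbon.
So the answer is (B).

B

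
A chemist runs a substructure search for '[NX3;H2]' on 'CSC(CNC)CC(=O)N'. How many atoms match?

Check the 10 heavy atoms by environment: 2× C (H2, X4) → no; 1× C (H1, X4) → no; 1× C (H0, X3) → no; 1× O (H0, X1) → no; 1× N (H2, X3) → match; 1× N (H1, X3) → no; 2× C (H3, X4) → no; 1× S (H0, X2) → no.
That gives 1 matching atom.

1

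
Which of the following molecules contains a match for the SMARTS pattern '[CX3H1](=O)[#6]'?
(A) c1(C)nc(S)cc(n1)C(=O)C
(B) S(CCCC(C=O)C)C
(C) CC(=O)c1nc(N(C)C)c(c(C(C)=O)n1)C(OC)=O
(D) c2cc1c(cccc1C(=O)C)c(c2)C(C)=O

[CX3H1](=O)[#6] describes an sp2 carbon with one H, double-bonded to O and single-bonded to carbon (an aldehyde).
(A) has an acetyl/ketone group (-C(=O)CH3) but the carbonyl carbon has H0 (two carbon neighbours), not H1.
(B) contains an aldehyde (-CHO), which satisfies every atom and bond constraint.
(C) has a methyl-ester group (-C(=O)OCH3) but the carbonyl carbon has H0, not H1.
(D) has an acetyl/ketone group (-C(=O)CH3) but the carbonyl carbon has H0 (two carbon neighbours), not H1.
So the answer is (B).

B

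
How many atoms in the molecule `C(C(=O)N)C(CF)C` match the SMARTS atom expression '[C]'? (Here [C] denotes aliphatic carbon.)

The query [C] means: uppercase C matches aliphatic (non-aromatic) carbon only.
Check the 8 heavy atoms by environment: 5× C → match; 1× F → no; 1× O → no; 1× N → no.
That gives 5 matching atoms.

5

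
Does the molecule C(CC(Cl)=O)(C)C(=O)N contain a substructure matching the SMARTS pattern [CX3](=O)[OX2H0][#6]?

The pattern [CX3](=O)[OX2H0][#6] describes a carbonyl carbon bonded to an oxygen that is itself bonded to carbon (no H on that O) — an ester.
The closest candidate here is a primary amide (-C(=O)NH2), but the carbonyl is bonded to N, not to an O-C linkage. No other fragment satisfies the full query, so there is no match.

No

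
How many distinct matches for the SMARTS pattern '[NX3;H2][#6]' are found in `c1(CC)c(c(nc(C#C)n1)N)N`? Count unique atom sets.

2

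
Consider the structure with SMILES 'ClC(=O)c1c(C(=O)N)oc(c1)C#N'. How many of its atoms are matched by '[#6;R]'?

The query [#6;R] means: carbon that is part of a ring.
Check the 13 heavy atoms by environment: 1× o (aromatic, in 5-ring) → no; 4× c (aromatic, in 5-ring) → match; 3× C (acyclic) → no; 2× O (acyclic) → no; 2× N (acyclic) → no; 1× Cl (acyclic) → no.
That gives 4 matching atoms.

4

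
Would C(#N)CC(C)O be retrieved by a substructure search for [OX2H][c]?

No

The pattern [OX2H][c] describes a hydroxyl oxygen attached to an aromatic carbon — a phenol.
The closest candidate here is a hydroxyl group (-OH), but the -OH is on an aliphatic carbon, not an aromatic c. No other fragment satisfies the full query, so there is no match.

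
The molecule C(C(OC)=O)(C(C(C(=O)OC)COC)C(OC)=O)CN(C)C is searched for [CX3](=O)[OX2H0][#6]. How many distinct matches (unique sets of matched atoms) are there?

3

[CX3](=O)[OX2H0][#6] is the SMARTS for an ester: a carbonyl carbon bonded to an oxygen that is itself bonded to carbon (no H on that O).
The molecule carries 3 separate instances of a methyl-ester group (-C(=O)OCH3) meeting every constraint; each maps to a distinct set of atoms, giving 3 matches.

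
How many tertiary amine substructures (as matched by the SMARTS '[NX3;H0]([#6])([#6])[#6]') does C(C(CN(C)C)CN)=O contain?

[NX3;H0]([#6])([#6])[#6] is the SMARTS for a tertiary amine: a trivalent nitrogen with no H, bonded to three carbons.
Exactly one fragment in the molecule meets all constraints, giving 1 match.

1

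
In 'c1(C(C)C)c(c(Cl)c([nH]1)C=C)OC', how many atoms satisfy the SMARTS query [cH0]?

The query [cH0] means: aromatic carbon with no attached hydrogen (substituted or ring-fusion).
Check the 13 heavy atoms by environment: 1× n (aromatic, H1) → no; 4× c (aromatic, H0) → match; 2× C (H1) → no; 1× C (H2) → no; 3× C (H3) → no; 1× O (H0) → no; 1× Cl (H0) → no.
That gives 4 matching atoms.

4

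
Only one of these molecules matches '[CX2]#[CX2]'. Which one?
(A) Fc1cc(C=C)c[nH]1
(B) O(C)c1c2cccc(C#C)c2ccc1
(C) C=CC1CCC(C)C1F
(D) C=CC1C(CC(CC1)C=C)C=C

[CX2]#[CX2] describes a carbon-carbon triple bond (an alkyne).
(A) has a vinyl group (-CH=CH2) but the C=C is a double bond; both carbons are CX3, not CX2.
(B) contains an ethynyl group (-C#CH), which satisfies every atom and bond constraint.
(C) has a vinyl group (-CH=CH2) but the C=C is a double bond; both carbons are CX3, not CX2.
(D) has a vinyl group (-CH=CH2) but the C=C is a double bond; both carbons are CX3, not CX2.
So the answer is (B).

B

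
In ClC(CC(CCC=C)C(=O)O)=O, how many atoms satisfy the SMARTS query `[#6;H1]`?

Check the 12 heavy atoms by environment: 4× C (H2) → no; 2× C (H1) → match; 2× C (H0) → no; 2× O (H0) → no; 1× Cl (H0) → no; 1× O (H1) → no.
That gives 2 matching atoms.

2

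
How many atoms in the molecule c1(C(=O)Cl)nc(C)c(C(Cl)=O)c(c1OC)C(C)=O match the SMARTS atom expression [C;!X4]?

3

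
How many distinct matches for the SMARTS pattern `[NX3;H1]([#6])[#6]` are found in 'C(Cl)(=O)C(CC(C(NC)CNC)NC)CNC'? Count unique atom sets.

[NX3;H1]([#6])[#6] is the SMARTS for a secondary amine: a trivalent nitrogen with one H, bonded to two carbons.
The molecule carries 4 separate instances of an N-methylamino group (-NHCH3) meeting every constraint; each maps to a distinct set of atoms, giving 4 matches.

4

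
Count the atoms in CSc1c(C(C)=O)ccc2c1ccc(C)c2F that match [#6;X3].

11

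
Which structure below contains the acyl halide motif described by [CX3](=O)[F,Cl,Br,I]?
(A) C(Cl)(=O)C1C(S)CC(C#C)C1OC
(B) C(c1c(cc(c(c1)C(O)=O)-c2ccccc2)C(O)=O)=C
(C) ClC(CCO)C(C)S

A

[CX3](=O)[F,Cl,Br,I] describes a carbonyl carbon bonded to a halogen (an acyl halide).
(A) contains an acyl chloride (-C(=O)Cl), which satisfies every atom and bond constraint.
(B) has a carboxylic acid group (-C(=O)OH) but the carbonyl is bonded to -OH, not to a halogen.
(C) has a chloro substituent but the Cl is not on a carbonyl carbon.
So the answer is (A).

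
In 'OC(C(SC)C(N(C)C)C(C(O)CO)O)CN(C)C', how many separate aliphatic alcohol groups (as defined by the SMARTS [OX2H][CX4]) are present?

4

[OX2H][CX4] is the SMARTS for an aliphatic alcohol: a hydroxyl oxygen bound to an sp3 (X4) carbon.
The molecule carries 4 separate instances of a hydroxyl group (-OH) meeting every constraint; each maps to a distinct set of atoms, giving 4 matches.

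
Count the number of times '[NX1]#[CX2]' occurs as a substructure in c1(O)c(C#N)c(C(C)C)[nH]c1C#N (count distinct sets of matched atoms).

[NX1]#[CX2] is the SMARTS for a nitrile: a nitrogen triple-bonded to a two-connected carbon.
The molecule carries 2 separate instances of a nitrile (-C#N) meeting every constraint; each maps to a distinct set of atoms, giving 2 matches.

2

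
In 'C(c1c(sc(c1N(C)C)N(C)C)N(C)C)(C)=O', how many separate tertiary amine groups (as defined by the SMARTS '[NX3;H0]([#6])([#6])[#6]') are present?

[NX3;H0]([#6])([#6])[#6] is the SMARTS for a tertiary amine: a trivalent nitrogen with no H, bonded to three carbons.
The molecule carries 3 separate instances of a dimethylamino group (-N(CH3)2) meeting every constraint; each maps to a distinct set of atoms, giving 3 matches.

3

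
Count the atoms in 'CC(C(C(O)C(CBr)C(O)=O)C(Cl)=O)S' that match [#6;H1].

4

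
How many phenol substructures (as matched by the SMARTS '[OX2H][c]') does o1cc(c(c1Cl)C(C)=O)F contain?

[OX2H][c] is the SMARTS for a phenol: a hydroxyl oxygen attached to an aromatic carbon.
No fragment in the molecule satisfies every constraint, giving 0 matches.

0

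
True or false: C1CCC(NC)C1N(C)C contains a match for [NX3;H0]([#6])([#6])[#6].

True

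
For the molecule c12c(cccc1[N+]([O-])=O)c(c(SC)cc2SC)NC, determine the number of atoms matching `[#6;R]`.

10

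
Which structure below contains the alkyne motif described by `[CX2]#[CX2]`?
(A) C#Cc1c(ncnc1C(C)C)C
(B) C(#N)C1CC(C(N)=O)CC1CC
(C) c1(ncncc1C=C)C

A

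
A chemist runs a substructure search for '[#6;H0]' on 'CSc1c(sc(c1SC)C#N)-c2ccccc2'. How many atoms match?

6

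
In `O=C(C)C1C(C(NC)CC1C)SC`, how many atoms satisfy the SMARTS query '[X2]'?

1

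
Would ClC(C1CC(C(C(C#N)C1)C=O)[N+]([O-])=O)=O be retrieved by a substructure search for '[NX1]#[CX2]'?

Yes

The pattern [NX1]#[CX2] describes a nitrogen triple-bonded to a two-connected carbon — a nitrile.
The molecule carries a nitrile (-C#N), whose atoms satisfy every constraint of the query, so the pattern matches.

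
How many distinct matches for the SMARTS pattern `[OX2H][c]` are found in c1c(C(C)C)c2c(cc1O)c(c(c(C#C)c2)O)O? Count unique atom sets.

3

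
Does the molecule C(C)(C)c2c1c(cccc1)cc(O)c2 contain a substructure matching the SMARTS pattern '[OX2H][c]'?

Yes

The pattern [OX2H][c] describes a hydroxyl oxygen attached to an aromatic carbon — a phenol.
The molecule carries a hydroxyl group (-OH), whose atoms satisfy every constraint of the query, so the pattern matches.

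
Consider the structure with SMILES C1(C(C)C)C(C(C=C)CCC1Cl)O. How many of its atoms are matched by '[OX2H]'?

1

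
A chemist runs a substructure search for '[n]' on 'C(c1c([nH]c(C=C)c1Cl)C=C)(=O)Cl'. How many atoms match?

1

The query [n] means: lowercase n matches aromatic nitrogen only.
Check the 13 heavy atoms by environment: 1× n (aromatic) → match; 4× c (aromatic) → no; 2× Cl → no; 5× C → no; 1× O → no.
That gives 1 matching atom.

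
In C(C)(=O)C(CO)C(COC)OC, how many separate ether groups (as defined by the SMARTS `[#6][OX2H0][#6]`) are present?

[#6][OX2H0][#6] is the SMARTS for an ether: an aliphatic oxygen bridging two carbons with no H on the oxygen.
The molecule carries 2 separate instances of a methoxy ether (-OCH3) meeting every constraint; each maps to a distinct set of atoms, giving 2 matches.

2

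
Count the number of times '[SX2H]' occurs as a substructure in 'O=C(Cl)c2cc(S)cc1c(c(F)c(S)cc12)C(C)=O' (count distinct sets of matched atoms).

2

[SX2H] is the SMARTS for a thiol: an aliphatic sulfur with two connections, one being H.
The molecule carries 2 separate instances of a thiol (-SH) meeting every constraint; each maps to a distinct set of atoms, giving 2 matches.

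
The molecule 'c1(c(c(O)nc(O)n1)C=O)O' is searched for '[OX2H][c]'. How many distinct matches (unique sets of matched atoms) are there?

3

[OX2H][c] is the SMARTS for a phenol: a hydroxyl oxygen attached to an aromatic carbon.
The molecule carries 3 separate instances of a hydroxyl group (-OH) meeting every constraint; each maps to a distinct set of atoms, giving 3 matches.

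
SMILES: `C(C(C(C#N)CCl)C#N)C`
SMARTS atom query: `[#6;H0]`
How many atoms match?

Check the 10 heavy atoms by environment: 2× C (H2) → no; 2× C (H1) → no; 2× C (H0) → match; 2× N (H0) → no; 1× C (H3) → no; 1× Cl (H0) → no.
That gives 2 matching atoms.

2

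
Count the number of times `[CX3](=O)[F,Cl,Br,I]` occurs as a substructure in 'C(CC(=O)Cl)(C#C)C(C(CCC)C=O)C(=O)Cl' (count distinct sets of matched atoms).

[CX3](=O)[F,Cl,Br,I] is the SMARTS for an acyl halide: a carbonyl carbon bonded to a halogen.
The molecule carries 2 separate instances of an acyl chloride (-C(=O)Cl) meeting every constraint; each maps to a distinct set of atoms, giving 2 matches.

2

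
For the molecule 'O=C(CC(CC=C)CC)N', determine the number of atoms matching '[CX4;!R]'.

5

Check the 10 heavy atoms by environment: 5× C (X4, acyclic) → match; 3× C (X3, acyclic) → no; 1× O (X1, acyclic) → no; 1× N (X3, acyclic) → no.
That gives 5 matching atoms.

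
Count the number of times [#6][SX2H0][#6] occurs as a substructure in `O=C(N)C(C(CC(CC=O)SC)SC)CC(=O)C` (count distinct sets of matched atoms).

[#6][SX2H0][#6] is the SMARTS for a thioether: an aliphatic sulfur bridging two carbons with no H on the sulfur.
The molecule carries 2 separate instances of a methylthio ether (-SCH3) meeting every constraint; each maps to a distinct set of atoms, giving 2 matches.

2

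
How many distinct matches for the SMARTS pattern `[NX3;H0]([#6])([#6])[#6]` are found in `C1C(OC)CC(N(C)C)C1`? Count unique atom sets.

[NX3;H0]([#6])([#6])[#6] is the SMARTS for a tertiary amine: a trivalent nitrogen with no H, bonded to three carbons.
Exactly one fragment in the molecule meets all constraints, giving 1 match.

1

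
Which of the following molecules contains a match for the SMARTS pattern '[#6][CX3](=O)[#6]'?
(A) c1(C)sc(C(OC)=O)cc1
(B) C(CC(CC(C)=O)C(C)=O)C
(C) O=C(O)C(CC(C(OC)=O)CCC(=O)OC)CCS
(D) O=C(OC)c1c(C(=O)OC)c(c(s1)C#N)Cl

B

[#6][CX3](=O)[#6] describes a carbonyl carbon (no H) flanked by two carbons (a ketone).
(A) has a methyl-ester group (-C(=O)OCH3) but one neighbour of the carbonyl carbon is O, not C.
(B) contains an acetyl/ketone group (-C(=O)CH3), which satisfies every atom and bond constraint.
(C) has a carboxylic acid group (-C(=O)OH) but one neighbour of the carbonyl carbon is O, not C.
(D) has a methyl-ester group (-C(=O)OCH3) but one neighbour of the carbonyl carbon is O, not C.
So the answer is (B).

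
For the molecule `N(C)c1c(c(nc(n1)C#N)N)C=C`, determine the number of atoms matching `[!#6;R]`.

2

Check the 13 heavy atoms by environment: 2× n (aromatic, in 6-ring) → match; 4× c (aromatic, in 6-ring) → no; 3× N (acyclic) → no; 4× C (acyclic) → no.
That gives 2 matching atoms.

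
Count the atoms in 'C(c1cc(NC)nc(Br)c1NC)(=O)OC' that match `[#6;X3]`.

6

The query [#6;X3] means: any carbon (aromatic or not) with three total connections.
Check the 15 heavy atoms by environment: 1× n (aromatic, X2) → no; 5× c (aromatic, X3) → match; 2× N (X3) → no; 3× C (X4) → no; 1× Br (X1) → no; 1× C (X3) → match; 1× O (X1) → no; 1× O (X2) → no.
Summing the matching environments: 5 + 1 = 6 matching atoms.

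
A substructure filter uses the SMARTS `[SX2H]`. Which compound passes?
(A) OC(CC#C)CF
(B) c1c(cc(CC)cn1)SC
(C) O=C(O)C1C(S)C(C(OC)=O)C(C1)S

[SX2H] describes an aliphatic sulfur with two connections, one being H (a thiol).
(A) has a hydroxyl group (-OH) but it is an -OH, not an -SH.
(B) has a methylthio ether (-SCH3) but the sulfur has H0 (bonded to two carbons), not H1.
(C) contains a thiol (-SH), which satisfies every atom and bond constraint.
So the answer is (C).

C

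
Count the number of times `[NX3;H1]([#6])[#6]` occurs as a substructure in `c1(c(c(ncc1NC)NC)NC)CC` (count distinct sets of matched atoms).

3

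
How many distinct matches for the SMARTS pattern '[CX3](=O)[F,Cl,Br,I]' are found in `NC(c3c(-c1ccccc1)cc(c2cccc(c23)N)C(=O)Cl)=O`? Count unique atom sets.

[CX3](=O)[F,Cl,Br,I] is the SMARTS for an acyl halide: a carbonyl carbon bonded to a halogen.
Exactly one fragment in the molecule meets all constraints, giving 1 match.

1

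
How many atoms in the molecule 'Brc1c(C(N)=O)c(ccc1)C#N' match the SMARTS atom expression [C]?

2

The query [C] means: uppercase C matches aliphatic (non-aromatic) carbon only.
Check the 12 heavy atoms by environment: 6× c (aromatic) → no; 2× C → match; 2× N → no; 1× O → no; 1× Br → no.
That gives 2 matching atoms.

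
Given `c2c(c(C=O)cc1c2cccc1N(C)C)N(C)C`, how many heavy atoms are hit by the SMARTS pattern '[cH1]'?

5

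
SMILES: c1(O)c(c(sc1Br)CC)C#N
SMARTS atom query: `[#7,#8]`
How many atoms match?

The query [#7,#8] means: nitrogen or oxygen (comma = OR).
Check the 11 heavy atoms by environment: 1× s (aromatic) → no; 4× c (aromatic) → no; 1× Br → no; 3× C → no; 1× O → match; 1× N → match.
Summing the matching environments: 1 + 1 = 2 matching atoms.

2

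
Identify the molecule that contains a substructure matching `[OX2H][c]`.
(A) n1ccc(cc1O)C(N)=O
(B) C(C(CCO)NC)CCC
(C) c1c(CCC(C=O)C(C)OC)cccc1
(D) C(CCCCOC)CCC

A

[OX2H][c] describes a hydroxyl oxygen attached to an aromatic carbon (a phenol).
(A) contains a hydroxyl group (-OH), which satisfies every atom and bond constraint.
(B) has a hydroxyl group (-OH) but the -OH is on an aliphatic carbon, not an aromatic c.
(C) has a methoxy ether (-OCH3) but the oxygen has H0, not H1.
(D) has a methoxy ether (-OCH3) but the oxygen has H0, not H1.
So the answer is (A).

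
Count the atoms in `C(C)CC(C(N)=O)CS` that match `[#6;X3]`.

The query [#6;X3] means: any carbon (aromatic or not) with three total connections.
Check the 9 heavy atoms by environment: 5× C (X4) → no; 1× S (X2) → no; 1× C (X3) → match; 1× O (X1) → no; 1× N (X3) → no.
That gives 1 matching atom.

1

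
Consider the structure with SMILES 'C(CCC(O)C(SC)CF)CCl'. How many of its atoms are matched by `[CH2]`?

5

The query [CH2] means: aliphatic carbon with exactly two hydrogens.
Check the 12 heavy atoms by environment: 5× C (H2) → match; 2× C (H1) → no; 1× Cl (H0) → no; 1× S (H0) → no; 1× C (H3) → no; 1× F (H0) → no; 1× O (H1) → no.
That gives 5 matching atoms.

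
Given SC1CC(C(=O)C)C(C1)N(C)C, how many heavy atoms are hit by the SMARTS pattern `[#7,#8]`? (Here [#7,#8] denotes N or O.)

2

Check the 12 heavy atoms by environment: 9× C → no; 1× S → no; 1× N → match; 1× O → match.
Summing the matching environments: 1 + 1 = 2 matching atoms.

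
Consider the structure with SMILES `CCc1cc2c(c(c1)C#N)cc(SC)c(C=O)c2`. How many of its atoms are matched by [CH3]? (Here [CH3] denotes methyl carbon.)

2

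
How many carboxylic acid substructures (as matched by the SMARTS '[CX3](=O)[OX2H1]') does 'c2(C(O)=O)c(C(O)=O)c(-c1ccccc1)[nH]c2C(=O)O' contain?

[CX3](=O)[OX2H1] is the SMARTS for a carboxylic acid: an sp2 carbon double-bonded to O and single-bonded to an -OH oxygen.
The molecule carries 3 separate instances of a carboxylic acid group (-C(=O)OH) meeting every constraint; each maps to a distinct set of atoms, giving 3 matches.

3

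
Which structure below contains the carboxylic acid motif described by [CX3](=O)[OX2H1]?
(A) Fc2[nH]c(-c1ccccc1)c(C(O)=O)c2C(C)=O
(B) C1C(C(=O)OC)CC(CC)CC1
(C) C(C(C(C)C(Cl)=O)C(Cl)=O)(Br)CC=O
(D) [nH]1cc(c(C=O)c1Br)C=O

A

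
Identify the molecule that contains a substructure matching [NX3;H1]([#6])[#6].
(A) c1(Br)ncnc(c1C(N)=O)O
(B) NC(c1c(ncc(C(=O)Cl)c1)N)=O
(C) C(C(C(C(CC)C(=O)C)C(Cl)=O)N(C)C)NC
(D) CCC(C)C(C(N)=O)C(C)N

[NX3;H1]([#6])[#6] describes a trivalent nitrogen with one H, bonded to two carbons (a secondary amine).
(A) has a primary amide (-C(=O)NH2) but the -C(=O)NH2 nitrogen has H2, not H1.
(B) has a primary amide (-C(=O)NH2) but the -C(=O)NH2 nitrogen has H2, not H1.
(C) contains an N-methylamino group (-NHCH3), which satisfies every atom and bond constraint.
(D) has a primary amino group (-NH2) but the nitrogen has H2 and only one carbon neighbour.
So the answer is (C).

C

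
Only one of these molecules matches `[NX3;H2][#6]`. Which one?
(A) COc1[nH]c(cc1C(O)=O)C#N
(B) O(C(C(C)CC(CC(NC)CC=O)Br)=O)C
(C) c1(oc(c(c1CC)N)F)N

[NX3;H2][#6] describes a trivalent nitrogen with two H attached to carbon (a primary amine).
(A) has a nitrile (-C#N) but the nitrogen is NX1 (triple-bonded), not NX3 with two H.
(B) has an N-methylamino group (-NHCH3) but the nitrogen bears two carbons and only one H (H1), not H2.
(C) contains a primary amino group (-NH2), which satisfies every atom and bond constraint.
So the answer is (C).

C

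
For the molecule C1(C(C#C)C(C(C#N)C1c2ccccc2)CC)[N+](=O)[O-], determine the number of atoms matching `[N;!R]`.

The query [N;!R] means: aliphatic nitrogen not in a ring.
Check the 20 heavy atoms by environment: 5× C (in 5-ring) → no; 5× C (acyclic) → no; 1× N (charge +1, acyclic) → match; 1× O (charge -1, acyclic) → no; 1× O (acyclic) → no; 6× c (aromatic, in 6-ring) → no; 1× N (acyclic) → match.
Summing the matching environments: 1 + 1 = 2 matching atoms.

2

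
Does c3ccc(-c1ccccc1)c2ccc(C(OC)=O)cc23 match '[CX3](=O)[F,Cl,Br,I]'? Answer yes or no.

No

The pattern [CX3](=O)[F,Cl,Br,I] describes a carbonyl carbon bonded to a halogen — an acyl halide.
The closest candidate here is a methyl-ester group (-C(=O)OCH3), but the carbonyl is bonded to -O-C, not to a halogen. No other fragment satisfies the full query, so there is no match.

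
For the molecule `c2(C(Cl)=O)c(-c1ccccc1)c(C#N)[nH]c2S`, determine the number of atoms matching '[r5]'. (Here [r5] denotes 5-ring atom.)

Check the 17 heavy atoms by environment: 1× n (aromatic, in 5-ring) → match; 4× c (aromatic, in 5-ring) → match; 1× S (acyclic) → no; 2× C (acyclic) → no; 1× O (acyclic) → no; 1× Cl (acyclic) → no; 6× c (aromatic, in 6-ring) → no; 1× N (acyclic) → no.
Summing the matching environments: 1 + 4 = 5 matching atoms.

5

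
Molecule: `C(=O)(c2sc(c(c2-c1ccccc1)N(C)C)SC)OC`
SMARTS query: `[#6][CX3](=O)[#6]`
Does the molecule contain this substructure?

The pattern [#6][CX3](=O)[#6] describes a carbonyl carbon (no H) flanked by two carbons — a ketone.
The closest candidate here is a methyl-ester group (-C(=O)OCH3), but one neighbour of the carbonyl carbon is O, not C. No other fragment satisfies the full query, so there is no match.

No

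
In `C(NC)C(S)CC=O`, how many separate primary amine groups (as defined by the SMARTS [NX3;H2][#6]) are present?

[NX3;H2][#6] is the SMARTS for a primary amine: a trivalent nitrogen with two H attached to carbon.
The molecule has an N-methylamino group (-NHCH3), but the nitrogen bears two carbons and only one H (H1), not H2; nothing else fits, so there are 0 matches.

0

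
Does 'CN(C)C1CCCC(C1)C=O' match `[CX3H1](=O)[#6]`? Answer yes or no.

Yes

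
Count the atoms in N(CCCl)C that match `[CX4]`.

Check the 5 heavy atoms by environment: 3× C (X4) → match; 1× N (X3) → no; 1× Cl (X1) → no.
That gives 3 matching atoms.

3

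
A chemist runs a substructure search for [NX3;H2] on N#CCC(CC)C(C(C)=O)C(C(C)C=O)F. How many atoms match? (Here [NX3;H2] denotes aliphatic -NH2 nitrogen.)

0

The query [NX3;H2] means: aliphatic N with 3 total connections, two of them H — an -NH2 nitrogen (amine or amide).
Check the 16 heavy atoms by environment: 2× C (H2, X4) → no; 4× C (H1, X4) → no; 3× C (H3, X4) → no; 1× F (H0, X1) → no; 1× C (H1, X3) → no; 2× O (H0, X1) → no; 1× C (H0, X2) → no; 1× N (H0, X1) → no; 1× C (H0, X3) → no.
No environment satisfies the query, so 0 matching atoms.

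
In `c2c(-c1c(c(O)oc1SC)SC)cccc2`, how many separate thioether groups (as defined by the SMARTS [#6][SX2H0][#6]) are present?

2

[#6][SX2H0][#6] is the SMARTS for a thioether: an aliphatic sulfur bridging two carbons with no H on the sulfur.
The molecule carries 2 separate instances of a methylthio ether (-SCH3) meeting every constraint; each maps to a distinct set of atoms, giving 2 matches.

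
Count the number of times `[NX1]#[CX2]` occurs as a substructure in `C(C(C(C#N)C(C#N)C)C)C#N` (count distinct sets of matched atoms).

[NX1]#[CX2] is the SMARTS for a nitrile: a nitrogen triple-bonded to a two-connected carbon.
The molecule carries 3 separate instances of a nitrile (-C#N) meeting every constraint; each maps to a distinct set of atoms, giving 3 matches.

3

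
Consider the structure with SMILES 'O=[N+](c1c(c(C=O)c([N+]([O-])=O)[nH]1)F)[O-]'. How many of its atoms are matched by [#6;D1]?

0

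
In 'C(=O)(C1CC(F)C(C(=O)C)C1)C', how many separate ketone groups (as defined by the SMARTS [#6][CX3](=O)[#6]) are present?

2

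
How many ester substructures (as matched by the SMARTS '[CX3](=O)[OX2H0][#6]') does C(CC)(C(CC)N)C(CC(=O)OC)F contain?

[CX3](=O)[OX2H0][#6] is the SMARTS for an ester: a carbonyl carbon bonded to an oxygen that is itself bonded to carbon (no H on that O).
Exactly one fragment in the molecule meets all constraints, giving 1 match.

1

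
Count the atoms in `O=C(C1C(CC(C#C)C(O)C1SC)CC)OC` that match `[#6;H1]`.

Check the 17 heavy atoms by environment: 6× C (H1) → match; 2× C (H2) → no; 3× C (H3) → no; 2× C (H0) → no; 2× O (H0) → no; 1× O (H1) → no; 1× S (H0) → no.
That gives 6 matching atoms.

6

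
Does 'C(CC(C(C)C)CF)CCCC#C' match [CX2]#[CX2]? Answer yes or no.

Yes

The pattern [CX2]#[CX2] describes a carbon-carbon triple bond — an alkyne.
The molecule carries an ethynyl group (-C#CH), whose atoms satisfy every constraint of the query, so the pattern matches.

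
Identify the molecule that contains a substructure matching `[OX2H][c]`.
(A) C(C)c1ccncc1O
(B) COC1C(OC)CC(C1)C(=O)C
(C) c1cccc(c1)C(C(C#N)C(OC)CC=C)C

A

[OX2H][c] describes a hydroxyl oxygen attached to an aromatic carbon (a phenol).
(A) contains a hydroxyl group (-OH), which satisfies every atom and bond constraint.
(B) has a methoxy ether (-OCH3) but the oxygen has H0, not H1.
(C) has a methoxy ether (-OCH3) but the oxygen has H0, not H1.
So the answer is (A).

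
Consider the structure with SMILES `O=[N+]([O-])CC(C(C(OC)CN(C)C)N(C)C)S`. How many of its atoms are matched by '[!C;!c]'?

7

The query [!C;!c] means: neither aliphatic nor aromatic carbon — same as [!#6].
Check the 17 heavy atoms by environment: 10× C → no; 2× N → match; 1× S → match; 2× O → match; 1× N (charge +1) → match; 1× O (charge -1) → match.
Summing the matching environments: 2 + 1 + 2 + 1 + 1 = 7 matching atoms.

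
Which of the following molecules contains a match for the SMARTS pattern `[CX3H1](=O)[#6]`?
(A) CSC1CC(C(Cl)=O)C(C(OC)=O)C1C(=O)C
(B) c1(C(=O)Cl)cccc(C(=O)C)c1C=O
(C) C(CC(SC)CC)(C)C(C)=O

[CX3H1](=O)[#6] describes an sp2 carbon with one H, double-bonded to O and single-bonded to carbon (an aldehyde).
(A) has a methyl-ester group (-C(=O)OCH3) but the carbonyl carbon has H0, not H1.
(B) contains an aldehyde (-CHO), which satisfies every atom and bond constraint.
(C) has an acetyl/ketone group (-C(=O)CH3) but the carbonyl carbon has H0 (two carbon neighbours), not H1.
So the answer is (B).

B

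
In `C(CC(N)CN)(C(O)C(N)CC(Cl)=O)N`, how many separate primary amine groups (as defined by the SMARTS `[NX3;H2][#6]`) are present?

[NX3;H2][#6] is the SMARTS for a primary amine: a trivalent nitrogen with two H attached to carbon.
The molecule carries 4 separate instances of a primary amino group (-NH2) meeting every constraint; each maps to a distinct set of atoms, giving 4 matches.

4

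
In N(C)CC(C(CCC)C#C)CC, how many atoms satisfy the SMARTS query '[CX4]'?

9

The query [CX4] means: C with X4: aliphatic carbon with exactly 4 total connections (bonds + H).
Check the 12 heavy atoms by environment: 9× C (X4) → match; 2× C (X2) → no; 1× N (X3) → no.
That gives 9 matching atoms.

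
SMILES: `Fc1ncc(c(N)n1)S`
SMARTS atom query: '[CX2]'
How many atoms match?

0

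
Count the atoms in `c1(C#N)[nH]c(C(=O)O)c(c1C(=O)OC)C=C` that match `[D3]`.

6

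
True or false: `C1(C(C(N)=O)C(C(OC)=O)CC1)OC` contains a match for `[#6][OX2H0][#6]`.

The pattern [#6][OX2H0][#6] describes an aliphatic oxygen bridging two carbons with no H on the oxygen — an ether.
The molecule carries a methoxy ether (-OCH3), whose atoms satisfy every constraint of the query, so the pattern matches.

True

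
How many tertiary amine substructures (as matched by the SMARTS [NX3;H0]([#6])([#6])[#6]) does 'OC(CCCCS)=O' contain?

[NX3;H0]([#6])([#6])[#6] is the SMARTS for a tertiary amine: a trivalent nitrogen with no H, bonded to three carbons.
No fragment in the molecule satisfies every constraint, giving 0 matches.

0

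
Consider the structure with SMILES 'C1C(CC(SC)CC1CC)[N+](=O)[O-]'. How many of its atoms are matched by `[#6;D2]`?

4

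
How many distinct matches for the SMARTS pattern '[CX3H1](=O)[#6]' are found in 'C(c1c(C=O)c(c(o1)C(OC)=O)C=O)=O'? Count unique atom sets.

[CX3H1](=O)[#6] is the SMARTS for an aldehyde: an sp2 carbon with one H, double-bonded to O and single-bonded to carbon.
The molecule carries 3 separate instances of an aldehyde (-CHO) meeting every constraint; each maps to a distinct set of atoms, giving 3 matches.

3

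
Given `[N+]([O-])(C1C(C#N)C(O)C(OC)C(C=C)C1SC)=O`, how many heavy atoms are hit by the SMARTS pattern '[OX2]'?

2

The query [OX2] means: aliphatic oxygen with two total connections — ether, hydroxyl, or ester single-bond O.
Check the 18 heavy atoms by environment: 8× C (X4) → no; 2× C (X3) → no; 2× O (X2) → match; 1× C (X2) → no; 1× N (X1) → no; 1× N (charge +1, X3) → no; 1× O (charge -1, X1) → no; 1× O (X1) → no; 1× S (X2) → no.
That gives 2 matching atoms.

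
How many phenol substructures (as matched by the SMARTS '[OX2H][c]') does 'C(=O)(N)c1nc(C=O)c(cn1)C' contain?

0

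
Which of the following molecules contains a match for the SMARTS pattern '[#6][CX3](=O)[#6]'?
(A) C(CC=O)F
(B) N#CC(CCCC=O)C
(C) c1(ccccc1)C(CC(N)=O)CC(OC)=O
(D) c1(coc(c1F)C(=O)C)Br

[#6][CX3](=O)[#6] describes a carbonyl carbon (no H) flanked by two carbons (a ketone).
(A) has an aldehyde (-CHO) but the carbonyl carbon has H1, so it is not flanked by two carbons.
(B) has an aldehyde (-CHO) but the carbonyl carbon has H1, so it is not flanked by two carbons.
(C) has a primary amide (-C(=O)NH2) but one neighbour of the carbonyl carbon is N, not C.
(D) contains an acetyl/ketone group (-C(=O)CH3), which satisfies every atom and bond constraint.
So the answer is (D).

D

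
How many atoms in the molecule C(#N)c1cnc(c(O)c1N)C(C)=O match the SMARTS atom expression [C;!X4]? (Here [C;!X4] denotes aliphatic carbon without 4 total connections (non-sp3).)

The query [C;!X4] means: aliphatic carbon that does not have four total connections.
Check the 13 heavy atoms by environment: 1× n (aromatic, X2) → no; 5× c (aromatic, X3) → no; 1× O (X2) → no; 1× C (X3) → match; 1× O (X1) → no; 1× C (X4) → no; 1× C (X2) → match; 1× N (X1) → no; 1× N (X3) → no.
Summing the matching environments: 1 + 1 = 2 matching atoms.

2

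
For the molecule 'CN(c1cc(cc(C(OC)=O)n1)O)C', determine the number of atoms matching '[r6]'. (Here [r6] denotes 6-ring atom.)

Check the 14 heavy atoms by environment: 1× n (aromatic, in 6-ring) → match; 5× c (aromatic, in 6-ring) → match; 1× N (acyclic) → no; 4× C (acyclic) → no; 3× O (acyclic) → no.
Summing the matching environments: 1 + 5 = 6 matching atoms.

6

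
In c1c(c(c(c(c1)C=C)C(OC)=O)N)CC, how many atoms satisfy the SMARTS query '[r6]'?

The query [r6] means: r6 matches atoms in a six-membered ring.
Check the 15 heavy atoms by environment: 6× c (aromatic, in 6-ring) → match; 1× N (acyclic) → no; 6× C (acyclic) → no; 2× O (acyclic) → no.
That gives 6 matching atoms.

6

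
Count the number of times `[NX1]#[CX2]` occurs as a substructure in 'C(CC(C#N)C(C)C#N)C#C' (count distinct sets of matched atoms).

[NX1]#[CX2] is the SMARTS for a nitrile: a nitrogen triple-bonded to a two-connected carbon.
The molecule carries 2 separate instances of a nitrile (-C#N) meeting every constraint; each maps to a distinct set of atoms, giving 2 matches.

2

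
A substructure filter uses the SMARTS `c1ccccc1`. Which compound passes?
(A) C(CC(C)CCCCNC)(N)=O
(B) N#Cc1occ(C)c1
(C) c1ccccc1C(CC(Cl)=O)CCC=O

C

c1ccccc1 describes six aromatic carbons in a ring (a benzene ring).
(A) has a methyl group (-CH3) but no six-membered all-carbon aromatic ring is present.
(B) has a methyl group (-CH3) but no six-membered all-carbon aromatic ring is present.
(C) contains a phenyl ring, which satisfies every atom and bond constraint.
So the answer is (C).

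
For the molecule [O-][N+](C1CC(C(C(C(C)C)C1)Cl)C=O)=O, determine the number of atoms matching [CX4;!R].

3

The query [CX4;!R] means: aliphatic carbon with four total connections, not in a ring.
Check the 15 heavy atoms by environment: 6× C (X4, in 6-ring) → no; 1× C (X3, acyclic) → no; 2× O (X1, acyclic) → no; 1× N (charge +1, X3, acyclic) → no; 1× O (charge -1, X1, acyclic) → no; 1× Cl (X1, acyclic) → no; 3× C (X4, acyclic) → match.
That gives 3 matching atoms.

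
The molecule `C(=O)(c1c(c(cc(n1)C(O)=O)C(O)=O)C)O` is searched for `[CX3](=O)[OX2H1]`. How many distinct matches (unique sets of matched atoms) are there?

3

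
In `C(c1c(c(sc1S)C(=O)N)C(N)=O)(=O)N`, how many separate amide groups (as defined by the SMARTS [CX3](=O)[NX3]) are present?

3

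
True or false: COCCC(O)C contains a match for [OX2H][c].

The pattern [OX2H][c] describes a hydroxyl oxygen attached to an aromatic carbon — a phenol.
The closest candidate here is a hydroxyl group (-OH), but the -OH is on an aliphatic carbon, not an aromatic c. No other fragment satisfies the full query, so there is no match.

False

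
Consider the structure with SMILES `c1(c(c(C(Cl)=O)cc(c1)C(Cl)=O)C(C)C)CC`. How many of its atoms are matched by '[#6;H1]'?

3

The query [#6;H1] means: any carbon bearing exactly one hydrogen.
Check the 17 heavy atoms by environment: 4× c (aromatic, H0) → no; 2× c (aromatic, H1) → match; 1× C (H1) → match; 3× C (H3) → no; 1× C (H2) → no; 2× C (H0) → no; 2× O (H0) → no; 2× Cl (H0) → no.
Summing the matching environments: 2 + 1 = 3 matching atoms.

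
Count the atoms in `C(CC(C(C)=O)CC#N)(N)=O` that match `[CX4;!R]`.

4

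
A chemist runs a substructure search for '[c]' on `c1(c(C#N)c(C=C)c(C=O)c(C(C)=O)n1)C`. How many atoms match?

5

The query [c] means: lowercase c matches aromatic carbon only.
Check the 16 heavy atoms by environment: 1× n (aromatic) → no; 5× c (aromatic) → match; 7× C → no; 2× O → no; 1× N → no.
That gives 5 matching atoms.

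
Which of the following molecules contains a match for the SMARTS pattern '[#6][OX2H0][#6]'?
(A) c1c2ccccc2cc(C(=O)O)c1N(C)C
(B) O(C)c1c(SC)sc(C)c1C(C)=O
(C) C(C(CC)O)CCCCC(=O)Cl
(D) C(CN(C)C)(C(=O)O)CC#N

[#6][OX2H0][#6] describes an aliphatic oxygen bridging two carbons with no H on the oxygen (an ether).
(A) has a carboxylic acid group (-C(=O)OH) but the -OH oxygen has H1; the =O is OX1, not OX2.
(B) contains a methoxy ether (-OCH3), which satisfies every atom and bond constraint.
(C) has a hydroxyl group (-OH) but the oxygen has H1, not H0 bridging two carbons.
(D) has a carboxylic acid group (-C(=O)OH) but the -OH oxygen has H1; the =O is OX1, not OX2.
So the answer is (B).

B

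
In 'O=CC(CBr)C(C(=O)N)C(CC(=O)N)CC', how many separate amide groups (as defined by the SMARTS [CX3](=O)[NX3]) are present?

2

[CX3](=O)[NX3] is the SMARTS for an amide: a carbonyl carbon bonded to a trivalent nitrogen.
The molecule carries 2 separate instances of a primary amide (-C(=O)NH2) meeting every constraint; each maps to a distinct set of atoms, giving 2 matches.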